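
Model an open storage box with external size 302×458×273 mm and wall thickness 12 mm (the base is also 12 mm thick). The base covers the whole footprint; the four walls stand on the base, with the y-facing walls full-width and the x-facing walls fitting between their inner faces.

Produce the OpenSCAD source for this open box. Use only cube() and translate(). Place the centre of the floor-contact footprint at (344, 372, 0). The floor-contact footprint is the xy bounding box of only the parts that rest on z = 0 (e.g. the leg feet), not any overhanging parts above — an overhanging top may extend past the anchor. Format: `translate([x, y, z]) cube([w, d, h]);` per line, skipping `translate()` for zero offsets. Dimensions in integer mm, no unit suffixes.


translate([193, 143, 0]) cube([302, 458, 12]);
translate([193, 143, 12]) cube([302, 12, 261]);
translate([193, 589, 12]) cube([302, 12, 261]);
translate([193, 155, 12]) cube([12, 434, 261]);
translate([483, 155, 12]) cube([12, 434, 261]);


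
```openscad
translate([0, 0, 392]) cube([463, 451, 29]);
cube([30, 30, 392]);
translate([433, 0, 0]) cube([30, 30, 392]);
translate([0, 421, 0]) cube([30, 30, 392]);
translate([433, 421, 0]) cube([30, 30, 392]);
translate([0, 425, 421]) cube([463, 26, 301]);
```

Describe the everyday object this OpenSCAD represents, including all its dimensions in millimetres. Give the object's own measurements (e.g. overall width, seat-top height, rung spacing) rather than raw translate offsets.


A chair. The seat is a 463×451×29 mm slab with its top at z = 421 mm, on four 30×30 mm corner legs (flush with the seat edges, standing on z = 0). A flat backrest 26 mm thick, 301 mm tall, spans the full seat width and rises from the seat top along its +y edge, rear face flush with the rear of the seat.


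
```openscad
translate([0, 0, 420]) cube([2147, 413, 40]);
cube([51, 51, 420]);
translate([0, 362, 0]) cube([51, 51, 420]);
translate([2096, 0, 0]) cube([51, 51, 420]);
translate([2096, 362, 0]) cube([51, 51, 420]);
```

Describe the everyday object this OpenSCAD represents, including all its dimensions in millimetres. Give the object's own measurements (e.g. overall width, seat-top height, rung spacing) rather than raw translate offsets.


A long wooden bench with a 2147 mm (x) × 413 mm (y) seat, 40 mm thick, its top surface 460 mm above the floor. Four 51 mm square legs at the seat corners, flush with the edges, run from z = 0 to the seat underside.


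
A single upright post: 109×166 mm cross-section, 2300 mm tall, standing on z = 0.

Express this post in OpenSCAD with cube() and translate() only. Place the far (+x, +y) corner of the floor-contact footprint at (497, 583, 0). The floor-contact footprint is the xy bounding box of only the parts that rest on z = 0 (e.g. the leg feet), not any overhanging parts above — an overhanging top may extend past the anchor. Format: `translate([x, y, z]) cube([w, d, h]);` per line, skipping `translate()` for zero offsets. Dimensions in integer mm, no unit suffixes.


translate([388, 417, 0]) cube([109, 166, 2300]);


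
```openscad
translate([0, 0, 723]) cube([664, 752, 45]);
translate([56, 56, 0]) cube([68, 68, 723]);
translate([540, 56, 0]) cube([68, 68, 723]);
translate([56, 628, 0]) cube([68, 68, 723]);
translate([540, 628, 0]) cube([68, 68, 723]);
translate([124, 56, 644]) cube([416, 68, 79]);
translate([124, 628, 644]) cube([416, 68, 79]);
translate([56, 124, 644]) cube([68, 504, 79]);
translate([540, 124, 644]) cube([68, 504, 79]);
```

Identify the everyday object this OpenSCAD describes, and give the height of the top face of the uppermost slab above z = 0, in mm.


A table. The table height is 768 mm.

A 664×752×45 slab sits at z = 723 on four 68 mm square posts — a table. The top surface is at 723 + 45 = 768 mm.


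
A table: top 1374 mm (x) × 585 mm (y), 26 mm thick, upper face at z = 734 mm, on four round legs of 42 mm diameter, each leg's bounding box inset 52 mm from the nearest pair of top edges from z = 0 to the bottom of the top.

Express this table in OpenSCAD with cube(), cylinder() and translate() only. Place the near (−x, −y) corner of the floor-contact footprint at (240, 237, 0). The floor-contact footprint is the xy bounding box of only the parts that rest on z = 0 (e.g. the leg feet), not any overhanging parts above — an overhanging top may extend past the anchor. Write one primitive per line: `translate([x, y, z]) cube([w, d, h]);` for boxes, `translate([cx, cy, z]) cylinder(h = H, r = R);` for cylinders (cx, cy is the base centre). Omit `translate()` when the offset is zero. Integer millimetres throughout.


translate([188, 185, 708]) cube([1374, 585, 26]);
translate([261, 258, 0]) cylinder(h = 708, r = 21);
translate([1489, 258, 0]) cylinder(h = 708, r = 21);
translate([261, 697, 0]) cylinder(h = 708, r = 21);
translate([1489, 697, 0]) cylinder(h = 708, r = 21);


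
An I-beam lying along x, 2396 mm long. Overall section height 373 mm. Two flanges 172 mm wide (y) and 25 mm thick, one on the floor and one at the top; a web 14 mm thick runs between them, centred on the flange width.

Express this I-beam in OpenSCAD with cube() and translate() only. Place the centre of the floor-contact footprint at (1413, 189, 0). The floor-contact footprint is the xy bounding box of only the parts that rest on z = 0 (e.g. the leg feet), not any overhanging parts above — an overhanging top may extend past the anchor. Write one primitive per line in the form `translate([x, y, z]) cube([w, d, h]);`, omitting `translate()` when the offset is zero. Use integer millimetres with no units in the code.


translate([215, 103, 0]) cube([2396, 172, 25]);
translate([215, 182, 25]) cube([2396, 14, 323]);
translate([215, 103, 348]) cube([2396, 172, 25]);


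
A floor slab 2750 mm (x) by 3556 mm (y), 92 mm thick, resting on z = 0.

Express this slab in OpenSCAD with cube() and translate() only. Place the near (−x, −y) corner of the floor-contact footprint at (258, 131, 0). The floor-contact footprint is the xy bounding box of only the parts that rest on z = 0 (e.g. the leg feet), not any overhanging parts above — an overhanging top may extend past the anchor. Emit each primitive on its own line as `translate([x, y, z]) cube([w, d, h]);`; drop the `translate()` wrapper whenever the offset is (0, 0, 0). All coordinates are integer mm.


translate([258, 131, 0]) cube([2750, 3556, 92]);


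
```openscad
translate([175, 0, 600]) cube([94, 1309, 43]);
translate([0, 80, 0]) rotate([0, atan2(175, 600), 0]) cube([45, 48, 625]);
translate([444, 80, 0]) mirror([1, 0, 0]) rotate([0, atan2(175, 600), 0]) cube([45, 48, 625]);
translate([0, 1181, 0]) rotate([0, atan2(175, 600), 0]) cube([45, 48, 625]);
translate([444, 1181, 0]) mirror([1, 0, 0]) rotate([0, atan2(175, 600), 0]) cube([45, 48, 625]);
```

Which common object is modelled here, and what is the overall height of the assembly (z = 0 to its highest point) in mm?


A sawhorse. The overall height is 643 mm.

A beam across two mirrored pairs of raked legs — a sawhorse. The beam's underside is at z = 600 (matching the legs' vertical rise in atan2(175, 600)) and the beam is 43 mm tall, so its top is at 600 + 43 = 643 mm. The raked legs top out at the beam's underside, so that is the highest point.


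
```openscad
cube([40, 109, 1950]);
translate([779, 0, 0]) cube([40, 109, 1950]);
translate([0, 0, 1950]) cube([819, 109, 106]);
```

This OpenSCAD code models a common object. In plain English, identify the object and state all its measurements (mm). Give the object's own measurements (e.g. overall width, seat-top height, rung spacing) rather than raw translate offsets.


A door frame. The clear opening is 739 mm wide and 1950 mm high. Two 40 mm wide jambs, 109 mm deep, stand either side of the opening from the floor to the top of the opening. A 106 mm thick head sits across the top of both jambs, spanning the full outside width of the frame.


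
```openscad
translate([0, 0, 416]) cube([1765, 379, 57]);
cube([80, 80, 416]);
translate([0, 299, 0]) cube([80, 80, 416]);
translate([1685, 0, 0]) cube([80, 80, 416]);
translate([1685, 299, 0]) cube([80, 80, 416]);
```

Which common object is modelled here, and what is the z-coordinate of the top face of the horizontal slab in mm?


A bench. The seat-top height is 473 mm.

A long slab on four corner posts — a bench. The slab sits at z = 416 with thickness 57, so the top is 416 + 57 = 473 mm.


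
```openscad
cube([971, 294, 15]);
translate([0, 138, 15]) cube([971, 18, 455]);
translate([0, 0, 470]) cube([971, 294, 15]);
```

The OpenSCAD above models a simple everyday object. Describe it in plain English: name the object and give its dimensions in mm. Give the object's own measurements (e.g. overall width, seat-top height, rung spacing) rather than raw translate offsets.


An I-beam lying along x, 971 mm long. Overall section height 485 mm. Two flanges 294 mm wide (y) and 15 mm thick, one on the floor and one at the top; a web 18 mm thick runs between them, centred on the flange width.


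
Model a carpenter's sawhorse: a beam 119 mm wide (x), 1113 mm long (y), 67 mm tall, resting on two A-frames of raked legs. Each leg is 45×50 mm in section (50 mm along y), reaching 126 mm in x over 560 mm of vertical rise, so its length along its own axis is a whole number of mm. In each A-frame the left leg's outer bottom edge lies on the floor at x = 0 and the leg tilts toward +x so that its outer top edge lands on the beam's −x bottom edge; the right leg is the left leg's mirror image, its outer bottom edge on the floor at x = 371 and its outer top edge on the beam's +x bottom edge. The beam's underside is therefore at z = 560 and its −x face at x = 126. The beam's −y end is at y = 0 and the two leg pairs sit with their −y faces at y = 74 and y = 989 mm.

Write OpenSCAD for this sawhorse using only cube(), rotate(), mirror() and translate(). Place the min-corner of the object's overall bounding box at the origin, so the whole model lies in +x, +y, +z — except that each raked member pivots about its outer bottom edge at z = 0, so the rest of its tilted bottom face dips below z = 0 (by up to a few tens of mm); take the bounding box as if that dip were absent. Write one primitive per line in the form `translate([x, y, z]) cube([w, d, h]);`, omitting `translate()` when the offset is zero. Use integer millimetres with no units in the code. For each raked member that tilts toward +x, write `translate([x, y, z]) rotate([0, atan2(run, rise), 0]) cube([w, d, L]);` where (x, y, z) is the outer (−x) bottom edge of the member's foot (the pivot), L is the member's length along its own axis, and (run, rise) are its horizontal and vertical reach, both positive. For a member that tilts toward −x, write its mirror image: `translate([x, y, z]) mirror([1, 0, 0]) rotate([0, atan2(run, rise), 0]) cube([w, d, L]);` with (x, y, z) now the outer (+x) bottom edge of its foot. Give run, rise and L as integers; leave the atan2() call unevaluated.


translate([126, 0, 560]) cube([119, 1113, 67]);
translate([0, 74, 0]) rotate([0, atan2(126, 560), 0]) cube([45, 50, 574]);
translate([371, 74, 0]) mirror([1, 0, 0]) rotate([0, atan2(126, 560), 0]) cube([45, 50, 574]);
translate([0, 989, 0]) rotate([0, atan2(126, 560), 0]) cube([45, 50, 574]);
translate([371, 989, 0]) mirror([1, 0, 0]) rotate([0, atan2(126, 560), 0]) cube([45, 50, 574]);


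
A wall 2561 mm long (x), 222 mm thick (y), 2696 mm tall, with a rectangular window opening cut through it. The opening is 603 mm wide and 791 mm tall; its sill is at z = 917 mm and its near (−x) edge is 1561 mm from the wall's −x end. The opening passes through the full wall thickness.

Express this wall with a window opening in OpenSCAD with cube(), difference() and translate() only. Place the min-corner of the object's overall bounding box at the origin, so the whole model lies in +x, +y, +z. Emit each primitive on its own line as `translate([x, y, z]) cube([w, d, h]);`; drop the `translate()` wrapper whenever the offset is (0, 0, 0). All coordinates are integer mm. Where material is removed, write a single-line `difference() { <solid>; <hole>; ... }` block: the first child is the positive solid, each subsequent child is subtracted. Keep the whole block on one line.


difference() { cube([2561, 222, 2696]); translate([1561, 0, 917]) cube([603, 222, 791]); }


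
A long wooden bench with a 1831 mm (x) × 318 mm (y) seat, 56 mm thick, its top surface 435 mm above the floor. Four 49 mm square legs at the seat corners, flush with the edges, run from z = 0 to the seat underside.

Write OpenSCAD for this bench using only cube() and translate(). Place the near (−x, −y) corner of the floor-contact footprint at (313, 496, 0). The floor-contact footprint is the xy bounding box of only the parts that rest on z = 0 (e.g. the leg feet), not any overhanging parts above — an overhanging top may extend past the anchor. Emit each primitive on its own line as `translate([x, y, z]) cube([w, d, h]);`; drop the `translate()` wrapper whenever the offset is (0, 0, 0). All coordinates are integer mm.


translate([313, 496, 379]) cube([1831, 318, 56]);
translate([313, 496, 0]) cube([49, 49, 379]);
translate([313, 765, 0]) cube([49, 49, 379]);
translate([2095, 496, 0]) cube([49, 49, 379]);
translate([2095, 765, 0]) cube([49, 49, 379]);


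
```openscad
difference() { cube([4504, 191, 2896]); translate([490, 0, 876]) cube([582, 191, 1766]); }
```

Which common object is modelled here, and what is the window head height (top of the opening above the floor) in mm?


A wall with a window opening. The window head height is 2642 mm.

A wall with a rectangular opening subtracted — a window. Sill at z = 876, opening 1766 mm tall, so the head is at 876 + 1766 = 2642 mm.


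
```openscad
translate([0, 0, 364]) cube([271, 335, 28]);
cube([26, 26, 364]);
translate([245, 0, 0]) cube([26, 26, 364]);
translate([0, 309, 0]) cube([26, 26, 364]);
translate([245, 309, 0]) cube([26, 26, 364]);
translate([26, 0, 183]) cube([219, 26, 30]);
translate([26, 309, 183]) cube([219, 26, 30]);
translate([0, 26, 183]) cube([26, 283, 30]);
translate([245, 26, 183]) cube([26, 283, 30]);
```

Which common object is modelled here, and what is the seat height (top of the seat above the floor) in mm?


A stool. The seat height is 392 mm.

A 271×335×28 slab at z = 364 on four corner posts — a stool. The seat top is 364 + 28 = 392 mm.


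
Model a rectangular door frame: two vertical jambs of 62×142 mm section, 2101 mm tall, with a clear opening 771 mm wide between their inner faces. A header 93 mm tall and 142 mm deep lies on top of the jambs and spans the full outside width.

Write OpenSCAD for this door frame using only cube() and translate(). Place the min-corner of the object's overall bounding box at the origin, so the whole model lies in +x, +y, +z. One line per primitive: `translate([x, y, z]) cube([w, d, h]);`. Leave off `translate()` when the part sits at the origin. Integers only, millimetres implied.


cube([62, 142, 2101]);
translate([833, 0, 0]) cube([62, 142, 2101]);
translate([0, 0, 2101]) cube([895, 142, 93]);


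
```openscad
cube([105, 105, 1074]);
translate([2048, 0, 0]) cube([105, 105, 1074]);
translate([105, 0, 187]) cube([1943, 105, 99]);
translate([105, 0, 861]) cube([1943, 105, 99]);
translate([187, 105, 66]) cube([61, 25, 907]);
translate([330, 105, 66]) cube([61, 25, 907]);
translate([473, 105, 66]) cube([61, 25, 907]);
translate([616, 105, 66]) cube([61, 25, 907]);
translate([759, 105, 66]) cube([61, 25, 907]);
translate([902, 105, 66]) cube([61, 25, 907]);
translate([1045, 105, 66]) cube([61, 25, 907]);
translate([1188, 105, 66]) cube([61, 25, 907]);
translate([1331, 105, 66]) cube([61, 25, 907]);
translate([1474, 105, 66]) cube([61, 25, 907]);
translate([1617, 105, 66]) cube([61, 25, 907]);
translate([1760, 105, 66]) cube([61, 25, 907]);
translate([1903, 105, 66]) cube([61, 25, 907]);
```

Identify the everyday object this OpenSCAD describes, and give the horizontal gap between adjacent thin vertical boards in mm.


A fence section. The picket gap is 82 mm.

Two posts, two rails, 13 pickets — a fence section. Span 1943 mm holds 13 pickets of 61 mm with 14 equal gaps: ⌊(1943 − 13·61) / 14⌋ = 82 mm.


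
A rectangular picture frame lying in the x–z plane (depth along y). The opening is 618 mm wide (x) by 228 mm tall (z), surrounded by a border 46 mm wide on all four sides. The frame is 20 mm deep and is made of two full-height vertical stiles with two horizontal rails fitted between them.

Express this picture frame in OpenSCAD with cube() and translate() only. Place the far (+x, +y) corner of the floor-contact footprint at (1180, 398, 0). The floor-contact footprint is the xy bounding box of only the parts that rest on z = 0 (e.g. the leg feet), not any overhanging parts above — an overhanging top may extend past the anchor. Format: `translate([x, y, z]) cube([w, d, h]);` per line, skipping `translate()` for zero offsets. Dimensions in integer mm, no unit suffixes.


translate([470, 378, 0]) cube([46, 20, 320]);
translate([1134, 378, 0]) cube([46, 20, 320]);
translate([516, 378, 0]) cube([618, 20, 46]);
translate([516, 378, 274]) cube([618, 20, 46]);


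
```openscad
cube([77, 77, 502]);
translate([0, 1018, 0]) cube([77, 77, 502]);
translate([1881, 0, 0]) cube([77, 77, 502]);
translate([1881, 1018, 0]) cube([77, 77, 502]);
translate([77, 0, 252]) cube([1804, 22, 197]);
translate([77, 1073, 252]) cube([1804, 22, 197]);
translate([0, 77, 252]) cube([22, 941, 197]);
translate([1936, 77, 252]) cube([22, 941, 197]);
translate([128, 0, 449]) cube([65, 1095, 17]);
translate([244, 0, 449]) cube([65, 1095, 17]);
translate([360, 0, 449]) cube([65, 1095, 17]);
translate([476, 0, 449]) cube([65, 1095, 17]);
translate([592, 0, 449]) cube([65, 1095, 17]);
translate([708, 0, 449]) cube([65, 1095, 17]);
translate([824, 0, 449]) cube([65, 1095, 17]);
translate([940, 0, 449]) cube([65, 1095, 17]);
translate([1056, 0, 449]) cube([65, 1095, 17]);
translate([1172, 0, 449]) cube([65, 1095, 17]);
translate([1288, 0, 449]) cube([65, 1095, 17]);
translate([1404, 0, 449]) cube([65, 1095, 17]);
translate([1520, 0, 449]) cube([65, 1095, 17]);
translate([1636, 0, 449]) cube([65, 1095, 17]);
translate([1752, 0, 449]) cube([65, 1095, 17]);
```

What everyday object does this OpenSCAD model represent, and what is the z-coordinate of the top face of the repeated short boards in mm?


A bed frame. The slat-top height is 466 mm.

Four posts, four rails, and a row of slats — a bed frame. Slats sit on the rails at z = 252 + 197 = 449; with slat thickness 17, the top is 466 mm.


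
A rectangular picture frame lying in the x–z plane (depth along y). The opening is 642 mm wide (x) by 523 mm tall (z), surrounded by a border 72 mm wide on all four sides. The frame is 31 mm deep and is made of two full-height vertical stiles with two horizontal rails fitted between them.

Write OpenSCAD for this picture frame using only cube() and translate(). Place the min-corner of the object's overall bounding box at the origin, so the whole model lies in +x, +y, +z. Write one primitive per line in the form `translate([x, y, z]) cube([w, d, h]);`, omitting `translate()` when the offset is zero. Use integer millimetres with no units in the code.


cube([72, 31, 667]);
translate([714, 0, 0]) cube([72, 31, 667]);
translate([72, 0, 0]) cube([642, 31, 72]);
translate([72, 0, 595]) cube([642, 31, 72]);


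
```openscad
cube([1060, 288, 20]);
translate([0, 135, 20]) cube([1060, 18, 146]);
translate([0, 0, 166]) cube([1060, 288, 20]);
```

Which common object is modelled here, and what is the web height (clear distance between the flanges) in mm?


An I-beam. The web height is 146 mm.

Two wide flanges with a thin centred web — an I-beam. Overall 186 mm minus two 20 mm flanges gives a web of 186 − 2·20 = 146 mm.


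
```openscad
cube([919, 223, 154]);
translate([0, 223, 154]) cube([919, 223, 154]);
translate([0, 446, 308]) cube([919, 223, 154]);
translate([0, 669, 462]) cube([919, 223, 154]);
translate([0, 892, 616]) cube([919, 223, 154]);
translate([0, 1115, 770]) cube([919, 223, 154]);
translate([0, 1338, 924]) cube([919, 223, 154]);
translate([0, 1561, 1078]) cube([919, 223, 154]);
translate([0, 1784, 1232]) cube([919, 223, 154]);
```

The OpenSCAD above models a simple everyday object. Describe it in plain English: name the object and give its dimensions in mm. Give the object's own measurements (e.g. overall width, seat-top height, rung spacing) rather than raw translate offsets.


A straight staircase of 9 solid steps. Each step is 919 mm wide (x), 223 mm deep (y, the going) and 154 mm tall (the rise). The first step rests on the floor; each subsequent step sits one going further in +y and one rise higher in +z, directly behind and above the previous step with no overlap.


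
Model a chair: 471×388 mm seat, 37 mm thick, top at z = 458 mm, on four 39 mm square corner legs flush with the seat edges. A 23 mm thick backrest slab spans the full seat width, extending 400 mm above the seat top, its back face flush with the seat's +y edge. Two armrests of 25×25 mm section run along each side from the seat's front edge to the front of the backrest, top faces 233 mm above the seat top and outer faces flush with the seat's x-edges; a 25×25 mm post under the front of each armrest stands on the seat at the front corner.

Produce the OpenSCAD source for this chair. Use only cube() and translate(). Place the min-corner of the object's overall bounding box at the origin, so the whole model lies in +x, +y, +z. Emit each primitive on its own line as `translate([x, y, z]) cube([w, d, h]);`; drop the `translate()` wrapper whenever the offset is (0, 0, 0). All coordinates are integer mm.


translate([0, 0, 421]) cube([471, 388, 37]);
cube([39, 39, 421]);
translate([432, 0, 0]) cube([39, 39, 421]);
translate([0, 349, 0]) cube([39, 39, 421]);
translate([432, 349, 0]) cube([39, 39, 421]);
translate([0, 365, 458]) cube([471, 23, 400]);
translate([0, 0, 666]) cube([25, 365, 25]);
translate([446, 0, 666]) cube([25, 365, 25]);
translate([0, 0, 458]) cube([25, 25, 208]);
translate([446, 0, 458]) cube([25, 25, 208]);


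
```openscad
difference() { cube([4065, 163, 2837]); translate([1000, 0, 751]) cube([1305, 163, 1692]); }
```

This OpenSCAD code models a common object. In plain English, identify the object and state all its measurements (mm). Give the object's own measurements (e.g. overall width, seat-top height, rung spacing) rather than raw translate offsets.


A wall 4065 mm long (x), 163 mm thick (y), 2837 mm tall, with a rectangular window opening cut through it. The opening is 1305 mm wide and 1692 mm tall; its sill is at z = 751 mm and its near (−x) edge is 1000 mm from the wall's −x end. The opening passes through the full wall thickness.


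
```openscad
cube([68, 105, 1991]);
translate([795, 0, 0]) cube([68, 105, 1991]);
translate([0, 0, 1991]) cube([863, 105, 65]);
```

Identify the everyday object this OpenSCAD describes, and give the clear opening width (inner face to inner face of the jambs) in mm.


A door frame. The clear opening width is 727 mm.

Two 1991 mm tall posts with a header on top — a door frame. The left jamb is 68 mm wide at x = 0; the right jamb starts at x = 795. The clear opening is 795 − 68 = 727 mm.


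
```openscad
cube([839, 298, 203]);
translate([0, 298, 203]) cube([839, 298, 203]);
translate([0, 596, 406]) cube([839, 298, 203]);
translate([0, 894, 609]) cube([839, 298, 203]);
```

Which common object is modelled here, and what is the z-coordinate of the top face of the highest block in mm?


A staircase. The total rise is 812 mm.

4 identical blocks, each offset up and back from the previous — a staircase. Each step is 203 mm tall and there are 4 of them, so the total rise is 4 × 203 = 812 mm.


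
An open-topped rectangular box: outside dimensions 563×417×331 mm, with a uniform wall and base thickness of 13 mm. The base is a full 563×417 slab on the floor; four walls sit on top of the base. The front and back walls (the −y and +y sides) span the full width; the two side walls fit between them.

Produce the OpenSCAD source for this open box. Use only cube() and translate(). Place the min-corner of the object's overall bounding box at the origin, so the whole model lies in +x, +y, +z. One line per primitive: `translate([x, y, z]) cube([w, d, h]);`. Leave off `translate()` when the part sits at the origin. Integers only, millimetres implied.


cube([563, 417, 13]);
translate([0, 0, 13]) cube([563, 13, 318]);
translate([0, 404, 13]) cube([563, 13, 318]);
translate([0, 13, 13]) cube([13, 391, 318]);
translate([550, 13, 13]) cube([13, 391, 318]);


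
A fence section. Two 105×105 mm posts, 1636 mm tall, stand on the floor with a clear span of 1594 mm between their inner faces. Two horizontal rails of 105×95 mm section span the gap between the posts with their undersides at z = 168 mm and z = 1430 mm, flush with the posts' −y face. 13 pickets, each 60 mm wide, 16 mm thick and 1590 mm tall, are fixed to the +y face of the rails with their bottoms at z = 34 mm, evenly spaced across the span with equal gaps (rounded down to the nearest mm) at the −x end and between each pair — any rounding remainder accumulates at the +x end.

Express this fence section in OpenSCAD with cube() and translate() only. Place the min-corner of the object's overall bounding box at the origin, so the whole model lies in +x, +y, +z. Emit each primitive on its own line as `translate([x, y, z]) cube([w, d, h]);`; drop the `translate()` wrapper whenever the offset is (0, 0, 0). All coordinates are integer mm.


cube([105, 105, 1636]);
translate([1699, 0, 0]) cube([105, 105, 1636]);
translate([105, 0, 168]) cube([1594, 105, 95]);
translate([105, 0, 1430]) cube([1594, 105, 95]);
translate([163, 105, 34]) cube([60, 16, 1590]);
translate([281, 105, 34]) cube([60, 16, 1590]);
translate([399, 105, 34]) cube([60, 16, 1590]);
translate([517, 105, 34]) cube([60, 16, 1590]);
translate([635, 105, 34]) cube([60, 16, 1590]);
translate([753, 105, 34]) cube([60, 16, 1590]);
translate([871, 105, 34]) cube([60, 16, 1590]);
translate([989, 105, 34]) cube([60, 16, 1590]);
translate([1107, 105, 34]) cube([60, 16, 1590]);
translate([1225, 105, 34]) cube([60, 16, 1590]);
translate([1343, 105, 34]) cube([60, 16, 1590]);
translate([1461, 105, 34]) cube([60, 16, 1590]);
translate([1579, 105, 34]) cube([60, 16, 1590]);


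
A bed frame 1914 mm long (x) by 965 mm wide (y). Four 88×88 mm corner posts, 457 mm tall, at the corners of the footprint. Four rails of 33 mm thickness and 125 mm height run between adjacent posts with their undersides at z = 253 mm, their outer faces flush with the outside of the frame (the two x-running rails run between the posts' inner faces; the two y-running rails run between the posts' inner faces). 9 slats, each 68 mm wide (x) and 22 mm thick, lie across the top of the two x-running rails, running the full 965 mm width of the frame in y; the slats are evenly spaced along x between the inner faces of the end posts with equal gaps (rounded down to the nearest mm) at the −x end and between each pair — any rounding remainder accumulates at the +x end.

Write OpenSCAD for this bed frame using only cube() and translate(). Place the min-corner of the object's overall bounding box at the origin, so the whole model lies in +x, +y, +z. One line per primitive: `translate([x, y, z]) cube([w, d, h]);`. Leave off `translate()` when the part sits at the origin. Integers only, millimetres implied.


// slat z = rail_z + rail_h = 253 + 125 = 378
// slat gap = ⌊(1738 − 9·68) / 10⌋ = 112
cube([88, 88, 457]);
translate([0, 877, 0]) cube([88, 88, 457]);
translate([1826, 0, 0]) cube([88, 88, 457]);
translate([1826, 877, 0]) cube([88, 88, 457]);
translate([88, 0, 253]) cube([1738, 33, 125]);
translate([88, 932, 253]) cube([1738, 33, 125]);
translate([0, 88, 253]) cube([33, 789, 125]);
translate([1881, 88, 253]) cube([33, 789, 125]);
translate([200, 0, 378]) cube([68, 965, 22]);
translate([380, 0, 378]) cube([68, 965, 22]);
translate([560, 0, 378]) cube([68, 965, 22]);
translate([740, 0, 378]) cube([68, 965, 22]);
translate([920, 0, 378]) cube([68, 965, 22]);
translate([1100, 0, 378]) cube([68, 965, 22]);
translate([1280, 0, 378]) cube([68, 965, 22]);
translate([1460, 0, 378]) cube([68, 965, 22]);
translate([1640, 0, 378]) cube([68, 965, 22]);


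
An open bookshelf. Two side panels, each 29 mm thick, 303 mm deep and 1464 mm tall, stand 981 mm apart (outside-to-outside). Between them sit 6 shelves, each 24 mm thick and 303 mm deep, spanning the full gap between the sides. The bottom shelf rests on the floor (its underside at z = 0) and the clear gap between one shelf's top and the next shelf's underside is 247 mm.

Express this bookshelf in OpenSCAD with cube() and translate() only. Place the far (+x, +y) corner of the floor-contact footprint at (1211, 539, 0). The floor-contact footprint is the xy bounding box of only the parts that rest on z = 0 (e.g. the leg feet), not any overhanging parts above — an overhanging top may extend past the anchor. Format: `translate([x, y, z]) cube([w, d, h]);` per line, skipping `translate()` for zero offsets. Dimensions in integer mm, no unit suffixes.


translate([230, 236, 0]) cube([29, 303, 1464]);
translate([1182, 236, 0]) cube([29, 303, 1464]);
translate([259, 236, 0]) cube([923, 303, 24]);
translate([259, 236, 271]) cube([923, 303, 24]);
translate([259, 236, 542]) cube([923, 303, 24]);
translate([259, 236, 813]) cube([923, 303, 24]);
translate([259, 236, 1084]) cube([923, 303, 24]);
translate([259, 236, 1355]) cube([923, 303, 24]);


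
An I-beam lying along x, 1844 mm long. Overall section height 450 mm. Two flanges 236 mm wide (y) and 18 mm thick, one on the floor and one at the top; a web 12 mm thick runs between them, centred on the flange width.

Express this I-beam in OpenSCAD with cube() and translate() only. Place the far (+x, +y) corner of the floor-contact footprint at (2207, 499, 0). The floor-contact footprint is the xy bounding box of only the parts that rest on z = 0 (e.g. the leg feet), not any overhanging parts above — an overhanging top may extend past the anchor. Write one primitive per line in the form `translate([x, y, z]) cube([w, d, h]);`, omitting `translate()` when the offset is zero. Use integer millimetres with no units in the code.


translate([363, 263, 0]) cube([1844, 236, 18]);
translate([363, 375, 18]) cube([1844, 12, 414]);
translate([363, 263, 432]) cube([1844, 236, 18]);


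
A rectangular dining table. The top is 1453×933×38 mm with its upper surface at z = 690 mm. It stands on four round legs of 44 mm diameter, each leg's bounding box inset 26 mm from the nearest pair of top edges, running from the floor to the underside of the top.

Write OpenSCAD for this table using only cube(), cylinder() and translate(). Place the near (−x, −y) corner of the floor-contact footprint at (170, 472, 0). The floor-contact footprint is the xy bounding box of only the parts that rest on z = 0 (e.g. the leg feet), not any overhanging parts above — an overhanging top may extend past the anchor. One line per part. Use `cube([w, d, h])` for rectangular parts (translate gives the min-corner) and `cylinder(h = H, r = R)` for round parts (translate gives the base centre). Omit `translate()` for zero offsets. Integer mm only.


// leg_h = 690 - 38 = 652
translate([144, 446, 652]) cube([1453, 933, 38]);
translate([192, 494, 0]) cylinder(h = 652, r = 22);
translate([1549, 494, 0]) cylinder(h = 652, r = 22);
translate([192, 1331, 0]) cylinder(h = 652, r = 22);
translate([1549, 1331, 0]) cylinder(h = 652, r = 22);


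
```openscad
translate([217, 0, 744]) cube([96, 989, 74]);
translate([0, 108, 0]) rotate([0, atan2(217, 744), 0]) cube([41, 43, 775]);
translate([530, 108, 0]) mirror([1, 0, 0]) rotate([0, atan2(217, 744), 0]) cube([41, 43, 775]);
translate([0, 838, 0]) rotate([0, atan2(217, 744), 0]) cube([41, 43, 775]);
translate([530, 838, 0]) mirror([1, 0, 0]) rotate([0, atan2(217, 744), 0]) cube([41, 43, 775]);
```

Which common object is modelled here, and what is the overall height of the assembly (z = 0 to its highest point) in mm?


A sawhorse. The overall height is 818 mm.

A beam across two mirrored pairs of raked legs — a sawhorse. The beam's underside is at z = 744 (matching the legs' vertical rise in atan2(217, 744)) and the beam is 74 mm tall, so its top is at 744 + 74 = 818 mm. The raked legs top out at the beam's underside, so that is the highest point.


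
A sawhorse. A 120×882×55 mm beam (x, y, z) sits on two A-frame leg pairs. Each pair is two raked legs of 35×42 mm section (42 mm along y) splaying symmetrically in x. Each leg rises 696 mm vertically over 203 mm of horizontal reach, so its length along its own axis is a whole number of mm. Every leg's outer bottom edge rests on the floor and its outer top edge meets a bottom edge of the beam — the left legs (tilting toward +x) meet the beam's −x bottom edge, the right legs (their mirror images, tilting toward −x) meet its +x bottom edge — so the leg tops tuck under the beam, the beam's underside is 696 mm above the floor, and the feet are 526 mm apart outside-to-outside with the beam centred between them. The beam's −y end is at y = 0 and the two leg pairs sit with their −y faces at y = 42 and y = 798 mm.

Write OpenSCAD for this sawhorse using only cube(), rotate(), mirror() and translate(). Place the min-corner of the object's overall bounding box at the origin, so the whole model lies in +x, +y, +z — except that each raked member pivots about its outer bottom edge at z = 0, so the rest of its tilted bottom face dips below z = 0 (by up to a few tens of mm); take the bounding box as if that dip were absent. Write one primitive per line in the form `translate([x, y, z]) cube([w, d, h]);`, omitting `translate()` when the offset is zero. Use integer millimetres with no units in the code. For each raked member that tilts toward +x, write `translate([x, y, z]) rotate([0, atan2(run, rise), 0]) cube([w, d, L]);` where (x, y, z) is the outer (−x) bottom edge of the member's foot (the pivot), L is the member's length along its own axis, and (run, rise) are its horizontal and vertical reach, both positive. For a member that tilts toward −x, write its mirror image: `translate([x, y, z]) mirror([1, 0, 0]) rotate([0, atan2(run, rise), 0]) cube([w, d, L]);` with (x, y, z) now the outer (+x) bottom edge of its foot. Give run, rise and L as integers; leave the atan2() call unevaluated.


translate([203, 0, 696]) cube([120, 882, 55]);
translate([0, 42, 0]) rotate([0, atan2(203, 696), 0]) cube([35, 42, 725]);
translate([526, 42, 0]) mirror([1, 0, 0]) rotate([0, atan2(203, 696), 0]) cube([35, 42, 725]);
translate([0, 798, 0]) rotate([0, atan2(203, 696), 0]) cube([35, 42, 725]);
translate([526, 798, 0]) mirror([1, 0, 0]) rotate([0, atan2(203, 696), 0]) cube([35, 42, 725]);


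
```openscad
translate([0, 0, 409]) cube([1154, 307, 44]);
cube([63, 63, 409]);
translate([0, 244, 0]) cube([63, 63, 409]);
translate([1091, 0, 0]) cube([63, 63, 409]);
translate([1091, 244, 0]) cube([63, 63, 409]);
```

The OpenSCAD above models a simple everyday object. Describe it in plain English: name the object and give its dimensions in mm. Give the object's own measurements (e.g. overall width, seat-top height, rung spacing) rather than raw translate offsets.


A bench: a 1154×307 mm seat slab, 44 mm thick, top at z = 453 mm, on four 63×63 mm square legs flush with the seat corners and standing on z = 0.


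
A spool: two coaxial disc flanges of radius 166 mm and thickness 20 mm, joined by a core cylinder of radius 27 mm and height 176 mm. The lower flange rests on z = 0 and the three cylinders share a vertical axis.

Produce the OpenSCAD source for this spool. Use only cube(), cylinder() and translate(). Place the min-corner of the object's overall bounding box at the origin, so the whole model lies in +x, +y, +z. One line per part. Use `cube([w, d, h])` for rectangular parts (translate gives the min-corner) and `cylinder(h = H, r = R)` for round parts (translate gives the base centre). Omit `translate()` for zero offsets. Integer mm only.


translate([166, 166, 0]) cylinder(h = 20, r = 166);
translate([166, 166, 20]) cylinder(h = 176, r = 27);
translate([166, 166, 196]) cylinder(h = 20, r = 166);


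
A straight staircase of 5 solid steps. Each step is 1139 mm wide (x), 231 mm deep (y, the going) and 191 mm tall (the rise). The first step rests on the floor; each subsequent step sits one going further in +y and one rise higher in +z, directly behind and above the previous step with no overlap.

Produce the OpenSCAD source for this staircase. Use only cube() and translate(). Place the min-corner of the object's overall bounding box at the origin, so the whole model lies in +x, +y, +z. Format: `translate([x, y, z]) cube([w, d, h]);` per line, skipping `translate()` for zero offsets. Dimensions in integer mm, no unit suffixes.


cube([1139, 231, 191]);
translate([0, 231, 191]) cube([1139, 231, 191]);
translate([0, 462, 382]) cube([1139, 231, 191]);
translate([0, 693, 573]) cube([1139, 231, 191]);
translate([0, 924, 764]) cube([1139, 231, 191]);


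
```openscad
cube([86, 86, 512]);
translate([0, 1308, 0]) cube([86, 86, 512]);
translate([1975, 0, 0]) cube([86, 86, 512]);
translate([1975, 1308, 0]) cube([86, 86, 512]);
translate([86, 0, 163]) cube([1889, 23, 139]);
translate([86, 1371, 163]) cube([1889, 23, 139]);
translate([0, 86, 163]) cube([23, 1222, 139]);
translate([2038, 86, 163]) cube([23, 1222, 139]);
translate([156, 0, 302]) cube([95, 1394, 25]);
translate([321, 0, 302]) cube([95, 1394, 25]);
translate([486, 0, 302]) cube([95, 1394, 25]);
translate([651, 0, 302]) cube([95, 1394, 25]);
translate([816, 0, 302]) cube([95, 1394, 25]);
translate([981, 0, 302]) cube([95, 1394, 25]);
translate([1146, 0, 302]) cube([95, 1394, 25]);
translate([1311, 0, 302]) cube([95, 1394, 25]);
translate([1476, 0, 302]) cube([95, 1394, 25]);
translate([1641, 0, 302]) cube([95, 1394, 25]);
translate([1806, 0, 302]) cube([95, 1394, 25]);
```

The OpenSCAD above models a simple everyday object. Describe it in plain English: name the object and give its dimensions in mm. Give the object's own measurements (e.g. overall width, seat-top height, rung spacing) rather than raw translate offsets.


A bed frame 2061 mm long (x) by 1394 mm wide (y). Four 86×86 mm corner posts, 512 mm tall, at the corners of the footprint. Four rails of 23 mm thickness and 139 mm height run between adjacent posts with their undersides at z = 163 mm, their outer faces flush with the outside of the frame (the two x-running rails run between the posts' inner faces; the two y-running rails run between the posts' inner faces). 11 slats, each 95 mm wide (x) and 25 mm thick, lie across the top of the two x-running rails, running the full 1394 mm width of the frame in y; along x they sit between the end posts with a 70 mm gap after the −x posts and between neighbouring slats, leaving 74 mm before the +x posts.


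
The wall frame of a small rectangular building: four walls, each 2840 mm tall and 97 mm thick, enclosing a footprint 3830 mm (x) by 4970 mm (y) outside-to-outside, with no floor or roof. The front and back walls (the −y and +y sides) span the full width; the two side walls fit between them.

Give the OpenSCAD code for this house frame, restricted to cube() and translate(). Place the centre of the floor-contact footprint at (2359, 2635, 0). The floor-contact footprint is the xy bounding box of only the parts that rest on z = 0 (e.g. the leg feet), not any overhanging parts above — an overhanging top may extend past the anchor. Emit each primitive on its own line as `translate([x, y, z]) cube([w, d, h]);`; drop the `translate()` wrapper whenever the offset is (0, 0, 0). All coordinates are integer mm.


translate([444, 150, 0]) cube([3830, 97, 2840]);
translate([444, 5023, 0]) cube([3830, 97, 2840]);
translate([444, 247, 0]) cube([97, 4776, 2840]);
translate([4177, 247, 0]) cube([97, 4776, 2840]);


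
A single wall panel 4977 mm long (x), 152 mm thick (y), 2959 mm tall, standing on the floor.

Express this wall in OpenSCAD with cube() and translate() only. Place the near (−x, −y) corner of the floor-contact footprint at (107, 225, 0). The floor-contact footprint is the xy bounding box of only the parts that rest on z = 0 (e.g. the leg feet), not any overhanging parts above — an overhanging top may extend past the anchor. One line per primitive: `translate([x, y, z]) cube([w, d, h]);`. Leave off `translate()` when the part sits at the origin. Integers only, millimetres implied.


translate([107, 225, 0]) cube([4977, 152, 2959]);
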